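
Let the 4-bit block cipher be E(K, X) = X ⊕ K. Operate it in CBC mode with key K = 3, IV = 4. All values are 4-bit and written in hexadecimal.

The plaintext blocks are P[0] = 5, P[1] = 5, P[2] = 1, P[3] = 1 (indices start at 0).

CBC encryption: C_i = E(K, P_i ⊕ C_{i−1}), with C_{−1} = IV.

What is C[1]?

C[1] = 4

C[0]: P[0] ⊕ 4 = 1; E(K, 1) = 2.
C[1]: P[1] ⊕ 2 = 7; E(K, 7) = 4.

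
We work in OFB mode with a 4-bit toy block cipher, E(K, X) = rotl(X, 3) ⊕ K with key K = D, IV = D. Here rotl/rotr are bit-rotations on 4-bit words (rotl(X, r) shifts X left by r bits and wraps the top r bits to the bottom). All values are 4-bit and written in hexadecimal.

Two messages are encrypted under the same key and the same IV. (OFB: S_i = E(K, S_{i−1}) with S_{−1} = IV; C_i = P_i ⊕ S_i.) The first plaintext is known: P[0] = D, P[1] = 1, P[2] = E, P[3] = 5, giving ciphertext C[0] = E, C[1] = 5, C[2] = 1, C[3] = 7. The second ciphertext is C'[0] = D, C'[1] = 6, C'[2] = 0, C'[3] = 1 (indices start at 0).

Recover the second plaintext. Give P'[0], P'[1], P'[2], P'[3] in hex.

In OFB with a reused IV, both messages share the same keystream S_i, so C_i ⊕ C'_i = P_i ⊕ P'_i and thus P'_i = P_i ⊕ C_i ⊕ C'_i.
P'[0]: D ⊕ E ⊕ D = E.
P'[1]: 1 ⊕ 5 ⊕ 6 = 2.
P'[2]: E ⊕ 1 ⊕ 0 = F.
P'[3]: 5 ⊕ 7 ⊕ 1 = 3.

P'[0] = E, P'[1] = 2, P'[2] = F, P'[3] = 3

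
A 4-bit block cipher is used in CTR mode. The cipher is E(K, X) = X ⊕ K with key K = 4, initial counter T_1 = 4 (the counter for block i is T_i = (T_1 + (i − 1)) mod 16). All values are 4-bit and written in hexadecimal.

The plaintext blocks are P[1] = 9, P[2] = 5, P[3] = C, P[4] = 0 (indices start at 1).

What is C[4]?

C[4] = 3

CTR encryption: S_i = E(K, T_i) where T_i is the counter for block i; C_i = P_i ⊕ S_i.
C[1]: T = 4, S = E(K, T) = 0; 9 ⊕ 0 = 9.
C[2]: T = 5, S = E(K, T) = 1; 5 ⊕ 1 = 4.
C[3]: T = 6, S = E(K, T) = 2; C ⊕ 2 = E.
C[4]: T = 7, S = E(K, T) = 3; 0 ⊕ 3 = 3.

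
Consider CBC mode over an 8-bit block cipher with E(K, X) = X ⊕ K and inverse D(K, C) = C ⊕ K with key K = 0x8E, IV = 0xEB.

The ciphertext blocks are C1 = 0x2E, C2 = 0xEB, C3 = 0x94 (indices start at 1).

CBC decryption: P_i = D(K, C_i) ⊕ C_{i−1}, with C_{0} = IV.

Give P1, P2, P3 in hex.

P1: D(K, 0x2E) = 0xA0; 0xA0 ⊕ 0xEB = 0x4B.
P2: D(K, 0xEB) = 0x65; 0x65 ⊕ 0x2E = 0x4B.
P3: D(K, 0x94) = 0x1A; 0x1A ⊕ 0xEB = 0xF1.

P1 = 0x4B, P2 = 0x4B, P3 = 0xF1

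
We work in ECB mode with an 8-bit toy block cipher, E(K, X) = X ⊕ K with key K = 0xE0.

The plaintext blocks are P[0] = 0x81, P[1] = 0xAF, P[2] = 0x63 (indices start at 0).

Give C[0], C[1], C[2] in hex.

C[0] = 0x61, C[1] = 0x4F, C[2] = 0x83

ECB encryption: C_i = E(K, P_i).
C[0]: E(K, 0x81) = 0x61.
C[1]: E(K, 0xAF) = 0x4F.
C[2]: E(K, 0x63) = 0x83.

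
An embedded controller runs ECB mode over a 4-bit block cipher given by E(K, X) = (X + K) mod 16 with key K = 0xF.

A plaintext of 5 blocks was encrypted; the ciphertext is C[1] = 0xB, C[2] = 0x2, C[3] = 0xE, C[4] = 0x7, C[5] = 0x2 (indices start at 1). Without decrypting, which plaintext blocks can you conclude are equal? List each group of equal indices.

P[2] = P[5]

ECB encrypts each block independently with the same key, so equal ciphertext blocks imply equal plaintext blocks.
C[2] = C[5] = 0x2, so P[2] = P[5].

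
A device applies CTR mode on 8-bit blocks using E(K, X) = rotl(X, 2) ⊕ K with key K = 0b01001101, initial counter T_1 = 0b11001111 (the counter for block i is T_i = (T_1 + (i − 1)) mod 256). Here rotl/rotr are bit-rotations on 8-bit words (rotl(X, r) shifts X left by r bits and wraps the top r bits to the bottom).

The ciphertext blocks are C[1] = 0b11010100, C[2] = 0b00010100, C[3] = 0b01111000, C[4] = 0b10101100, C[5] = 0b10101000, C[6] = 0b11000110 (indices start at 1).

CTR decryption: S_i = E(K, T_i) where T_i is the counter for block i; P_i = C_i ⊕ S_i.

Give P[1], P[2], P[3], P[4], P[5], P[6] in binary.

P[1] = 0b10100110, P[2] = 0b00011010, P[3] = 0b01110010, P[4] = 0b10101010, P[5] = 0b10101010, P[6] = 0b11011000

P[1]: T = 0b11001111, S = E(K, T) = 0b01110010; 0b11010100 ⊕ 0b01110010 = 0b10100110.
P[2]: T = 0b11010000, S = E(K, T) = 0b00001110; 0b00010100 ⊕ 0b00001110 = 0b00011010.
P[3]: T = 0b11010001, S = E(K, T) = 0b00001010; 0b01111000 ⊕ 0b00001010 = 0b01110010.
P[4]: T = 0b11010010, S = E(K, T) = 0b00000110; 0b10101100 ⊕ 0b00000110 = 0b10101010.
P[5]: T = 0b11010011, S = E(K, T) = 0b00000010; 0b10101000 ⊕ 0b00000010 = 0b10101010.
P[6]: T = 0b11010100, S = E(K, T) = 0b00011110; 0b11000110 ⊕ 0b00011110 = 0b11011000.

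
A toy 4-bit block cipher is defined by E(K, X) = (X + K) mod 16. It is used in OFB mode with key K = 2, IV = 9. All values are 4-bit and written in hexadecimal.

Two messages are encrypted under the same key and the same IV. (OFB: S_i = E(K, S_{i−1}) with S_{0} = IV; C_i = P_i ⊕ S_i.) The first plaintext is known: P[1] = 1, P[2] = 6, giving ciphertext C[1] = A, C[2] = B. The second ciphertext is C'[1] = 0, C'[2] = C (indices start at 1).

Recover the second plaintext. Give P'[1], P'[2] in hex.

In OFB with a reused IV, both messages share the same keystream S_i, so C_i ⊕ C'_i = P_i ⊕ P'_i and thus P'_i = P_i ⊕ C_i ⊕ C'_i.
P'[1]: 1 ⊕ A ⊕ 0 = B.
P'[2]: 6 ⊕ B ⊕ C = 1.

P'[1] = B, P'[2] = 1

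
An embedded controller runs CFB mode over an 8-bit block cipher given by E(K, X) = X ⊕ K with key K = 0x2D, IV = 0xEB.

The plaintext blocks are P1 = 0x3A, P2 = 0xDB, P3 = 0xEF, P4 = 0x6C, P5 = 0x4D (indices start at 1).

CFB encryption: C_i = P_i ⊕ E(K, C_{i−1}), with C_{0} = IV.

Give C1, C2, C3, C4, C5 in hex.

C1 = 0xFC, C2 = 0x0A, C3 = 0xC8, C4 = 0x89, C5 = 0xE9

C1: E(K, 0xEB) = 0xC6; 0x3A ⊕ 0xC6 = 0xFC.
C2: E(K, 0xFC) = 0xD1; 0xDB ⊕ 0xD1 = 0x0A.
C3: E(K, 0x0A) = 0x27; 0xEF ⊕ 0x27 = 0xC8.
C4: E(K, 0xC8) = 0xE5; 0x6C ⊕ 0xE5 = 0x89.
C5: E(K, 0x89) = 0xA4; 0x4D ⊕ 0xA4 = 0xE9.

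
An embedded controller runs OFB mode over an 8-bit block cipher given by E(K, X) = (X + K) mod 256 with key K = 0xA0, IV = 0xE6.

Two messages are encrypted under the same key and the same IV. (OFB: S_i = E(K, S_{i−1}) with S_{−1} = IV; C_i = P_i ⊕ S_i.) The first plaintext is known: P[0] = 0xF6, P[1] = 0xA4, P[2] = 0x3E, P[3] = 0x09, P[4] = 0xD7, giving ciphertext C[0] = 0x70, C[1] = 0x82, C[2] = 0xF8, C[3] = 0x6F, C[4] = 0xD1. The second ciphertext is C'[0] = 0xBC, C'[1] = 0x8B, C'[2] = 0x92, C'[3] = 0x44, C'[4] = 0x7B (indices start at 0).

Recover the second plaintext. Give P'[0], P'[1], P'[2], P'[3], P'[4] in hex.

In OFB with a reused IV, both messages share the same keystream S_i, so C_i ⊕ C'_i = P_i ⊕ P'_i and thus P'_i = P_i ⊕ C_i ⊕ C'_i.
P'[0]: 0xF6 ⊕ 0x70 ⊕ 0xBC = 0x3A.
P'[1]: 0xA4 ⊕ 0x82 ⊕ 0x8B = 0xAD.
P'[2]: 0x3E ⊕ 0xF8 ⊕ 0x92 = 0x54.
P'[3]: 0x09 ⊕ 0x6F ⊕ 0x44 = 0x22.
P'[4]: 0xD7 ⊕ 0xD1 ⊕ 0x7B = 0x7D.

P'[0] = 0x3A, P'[1] = 0xAD, P'[2] = 0x54, P'[3] = 0x22, P'[4] = 0x7D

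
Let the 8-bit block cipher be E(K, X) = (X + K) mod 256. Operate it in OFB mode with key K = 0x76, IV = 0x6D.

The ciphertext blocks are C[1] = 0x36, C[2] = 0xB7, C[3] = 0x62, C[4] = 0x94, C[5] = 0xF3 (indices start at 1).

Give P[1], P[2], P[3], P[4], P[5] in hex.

OFB decryption: S_i = E(K, S_{i−1}) with S_{0} = IV; P_i = C_i ⊕ S_i.
P[1]: S = E(K, 0x6D) = 0xE3; 0x36 ⊕ 0xE3 = 0xD5.
P[2]: S = E(K, 0xE3) = 0x59; 0xB7 ⊕ 0x59 = 0xEE.
P[3]: S = E(K, 0x59) = 0xCF; 0x62 ⊕ 0xCF = 0xAD.
P[4]: S = E(K, 0xCF) = 0x45; 0x94 ⊕ 0x45 = 0xD1.
P[5]: S = E(K, 0x45) = 0xBB; 0xF3 ⊕ 0xBB = 0x48.

P[1] = 0xD5, P[2] = 0xEE, P[3] = 0xAD, P[4] = 0xD1, P[5] = 0x48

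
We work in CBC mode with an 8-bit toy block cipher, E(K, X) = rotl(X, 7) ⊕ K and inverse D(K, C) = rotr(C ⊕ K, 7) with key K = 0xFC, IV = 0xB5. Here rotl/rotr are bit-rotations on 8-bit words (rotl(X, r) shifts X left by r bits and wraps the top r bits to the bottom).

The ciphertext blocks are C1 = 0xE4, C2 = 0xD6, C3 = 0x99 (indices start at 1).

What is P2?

CBC decryption: P_i = D(K, C_i) ⊕ C_{i−1}, with C_{0} = IV.
P2: D(K, 0xD6) = 0x54; 0x54 ⊕ 0xE4 = 0xB0.

P2 = 0xB0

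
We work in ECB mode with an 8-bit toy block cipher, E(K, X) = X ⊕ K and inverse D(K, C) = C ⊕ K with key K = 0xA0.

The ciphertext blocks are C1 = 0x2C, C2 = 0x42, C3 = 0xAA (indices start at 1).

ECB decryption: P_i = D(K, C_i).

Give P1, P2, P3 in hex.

P1 = 0x8C, P2 = 0xE2, P3 = 0x0A

P1: D(K, 0x2C) = 0x8C.
P2: D(K, 0x42) = 0xE2.
P3: D(K, 0xAA) = 0x0A.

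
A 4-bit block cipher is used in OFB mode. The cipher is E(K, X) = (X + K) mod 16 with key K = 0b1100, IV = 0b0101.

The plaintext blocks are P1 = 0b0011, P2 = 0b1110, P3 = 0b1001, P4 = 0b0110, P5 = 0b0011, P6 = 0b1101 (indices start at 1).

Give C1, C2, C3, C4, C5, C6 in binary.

OFB encryption: S_i = E(K, S_{i−1}) with S_{0} = IV; C_i = P_i ⊕ S_i.
C1: S = E(K, 0b0101) = 0b0001; 0b0011 ⊕ 0b0001 = 0b0010.
C2: S = E(K, 0b0001) = 0b1101; 0b1110 ⊕ 0b1101 = 0b0011.
C3: S = E(K, 0b1101) = 0b1001; 0b1001 ⊕ 0b1001 = 0b0000.
C4: S = E(K, 0b1001) = 0b0101; 0b0110 ⊕ 0b0101 = 0b0011.
C5: S = E(K, 0b0101) = 0b0001; 0b0011 ⊕ 0b0001 = 0b0010.
C6: S = E(K, 0b0001) = 0b1101; 0b1101 ⊕ 0b1101 = 0b0000.

C1 = 0b0010, C2 = 0b0011, C3 = 0b0000, C4 = 0b0011, C5 = 0b0010, C6 = 0b0000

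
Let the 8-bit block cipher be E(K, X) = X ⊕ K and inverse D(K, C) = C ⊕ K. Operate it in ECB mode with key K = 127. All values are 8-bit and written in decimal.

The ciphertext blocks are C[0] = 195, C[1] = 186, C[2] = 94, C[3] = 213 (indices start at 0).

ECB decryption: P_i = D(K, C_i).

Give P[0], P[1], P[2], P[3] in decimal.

P[0] = 188, P[1] = 197, P[2] = 33, P[3] = 170

P[0]: D(K, 195) = 188.
P[1]: D(K, 186) = 197.
P[2]: D(K, 94) = 33.
P[3]: D(K, 213) = 170.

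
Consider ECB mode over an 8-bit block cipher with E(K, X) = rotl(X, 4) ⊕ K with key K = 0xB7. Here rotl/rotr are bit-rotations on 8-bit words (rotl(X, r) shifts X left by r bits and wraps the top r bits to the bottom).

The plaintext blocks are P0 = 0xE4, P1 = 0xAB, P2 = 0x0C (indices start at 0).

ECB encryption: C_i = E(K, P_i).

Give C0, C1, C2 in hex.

C0: E(K, 0xE4) = 0xF9.
C1: E(K, 0xAB) = 0x0D.
C2: E(K, 0x0C) = 0x77.

C0 = 0xF9, C1 = 0x0D, C2 = 0x77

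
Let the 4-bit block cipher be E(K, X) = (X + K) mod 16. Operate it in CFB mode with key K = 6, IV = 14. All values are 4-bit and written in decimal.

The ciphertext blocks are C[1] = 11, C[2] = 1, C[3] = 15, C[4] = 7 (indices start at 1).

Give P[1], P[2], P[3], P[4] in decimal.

CFB decryption: P_i = C_i ⊕ E(K, C_{i−1}), with C_{0} = IV.
P[1]: E(K, 14) = 4; 11 ⊕ 4 = 15.
P[2]: E(K, 11) = 1; 1 ⊕ 1 = 0.
P[3]: E(K, 1) = 7; 15 ⊕ 7 = 8.
P[4]: E(K, 15) = 5; 7 ⊕ 5 = 2.

P[1] = 15, P[2] = 0, P[3] = 8, P[4] = 2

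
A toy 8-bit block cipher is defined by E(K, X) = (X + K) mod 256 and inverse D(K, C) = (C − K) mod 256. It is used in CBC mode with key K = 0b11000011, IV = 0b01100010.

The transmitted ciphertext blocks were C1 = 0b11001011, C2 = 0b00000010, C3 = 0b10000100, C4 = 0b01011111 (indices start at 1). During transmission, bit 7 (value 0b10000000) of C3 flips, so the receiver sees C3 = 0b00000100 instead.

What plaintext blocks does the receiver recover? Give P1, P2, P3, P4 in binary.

P1 = 0b01101010, P2 = 0b11110100, P3 = 0b01000011, P4 = 0b10011000

CBC decryption: P_i = D(K, C_i) ⊕ C_{i−1}, with C_{0} = IV.
Only C3 changed, to 0b00000100. In CBC, a change in C_i garbles P_i and flips the same bit in P_{i+1}. Decrypting the received ciphertext:
P1: D(K, 0b11001011) = 0b00001000; 0b00001000 ⊕ 0b01100010 = 0b01101010.
P2: D(K, 0b00000010) = 0b00111111; 0b00111111 ⊕ 0b11001011 = 0b11110100.
P3: D(K, 0b00000100) = 0b01000001; 0b01000001 ⊕ 0b00000010 = 0b01000011.
P4: D(K, 0b01011111) = 0b10011100; 0b10011100 ⊕ 0b00000100 = 0b10011000.
Blocks that differ from the original plaintext: P3, P4.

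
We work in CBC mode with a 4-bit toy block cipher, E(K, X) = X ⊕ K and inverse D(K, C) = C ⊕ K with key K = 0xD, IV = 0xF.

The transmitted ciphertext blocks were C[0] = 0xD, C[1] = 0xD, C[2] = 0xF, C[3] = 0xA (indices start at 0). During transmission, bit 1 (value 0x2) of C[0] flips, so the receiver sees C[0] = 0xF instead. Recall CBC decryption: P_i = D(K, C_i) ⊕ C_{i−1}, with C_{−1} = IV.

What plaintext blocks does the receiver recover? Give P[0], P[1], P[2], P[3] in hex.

Only C[0] changed, to 0xF. In CBC, a change in C_i garbles P_i and flips the same bit in P_{i+1}. Decrypting the received ciphertext:
P[0]: D(K, 0xF) = 0x2; 0x2 ⊕ 0xF = 0xD.
P[1]: D(K, 0xD) = 0x0; 0x0 ⊕ 0xF = 0xF.
P[2]: D(K, 0xF) = 0x2; 0x2 ⊕ 0xD = 0xF.
P[3]: D(K, 0xA) = 0x7; 0x7 ⊕ 0xF = 0x8.
Blocks that differ from the original plaintext: P[0], P[1].

P[0] = 0xD, P[1] = 0xF, P[2] = 0xF, P[3] = 0x8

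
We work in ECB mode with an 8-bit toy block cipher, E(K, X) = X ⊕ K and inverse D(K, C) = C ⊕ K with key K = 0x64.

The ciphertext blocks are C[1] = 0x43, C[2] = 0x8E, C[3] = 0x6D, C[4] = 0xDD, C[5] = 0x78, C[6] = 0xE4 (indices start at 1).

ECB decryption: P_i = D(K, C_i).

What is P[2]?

P[2]: D(K, 0x8E) = 0xEA.

P[2] = 0xEA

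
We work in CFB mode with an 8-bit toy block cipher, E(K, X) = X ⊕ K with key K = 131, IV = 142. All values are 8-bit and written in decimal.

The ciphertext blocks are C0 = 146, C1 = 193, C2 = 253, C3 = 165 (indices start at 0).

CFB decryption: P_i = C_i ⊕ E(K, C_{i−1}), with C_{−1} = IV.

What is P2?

P2: E(K, 193) = 66; 253 ⊕ 66 = 191.

P2 = 191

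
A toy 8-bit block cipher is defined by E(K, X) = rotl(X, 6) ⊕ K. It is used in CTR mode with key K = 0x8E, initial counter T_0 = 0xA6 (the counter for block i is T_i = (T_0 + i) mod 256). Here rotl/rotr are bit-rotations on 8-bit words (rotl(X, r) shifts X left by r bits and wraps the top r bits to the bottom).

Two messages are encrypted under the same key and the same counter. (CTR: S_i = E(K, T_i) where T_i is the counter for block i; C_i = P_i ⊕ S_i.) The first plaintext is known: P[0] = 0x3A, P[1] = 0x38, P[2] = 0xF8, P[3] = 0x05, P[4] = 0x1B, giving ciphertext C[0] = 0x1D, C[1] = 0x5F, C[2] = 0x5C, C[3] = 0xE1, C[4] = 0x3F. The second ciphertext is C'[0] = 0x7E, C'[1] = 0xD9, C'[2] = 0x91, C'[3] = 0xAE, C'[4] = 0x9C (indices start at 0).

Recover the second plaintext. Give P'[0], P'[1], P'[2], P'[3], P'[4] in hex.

In CTR with a reused counter, both messages share the same keystream S_i, so C_i ⊕ C'_i = P_i ⊕ P'_i and thus P'_i = P_i ⊕ C_i ⊕ C'_i.
P'[0]: 0x3A ⊕ 0x1D ⊕ 0x7E = 0x59.
P'[1]: 0x38 ⊕ 0x5F ⊕ 0xD9 = 0xBE.
P'[2]: 0xF8 ⊕ 0x5C ⊕ 0x91 = 0x35.
P'[3]: 0x05 ⊕ 0xE1 ⊕ 0xAE = 0x4A.
P'[4]: 0x1B ⊕ 0x3F ⊕ 0x9C = 0xB8.

P'[0] = 0x59, P'[1] = 0xBE, P'[2] = 0x35, P'[3] = 0x4A, P'[4] = 0xB8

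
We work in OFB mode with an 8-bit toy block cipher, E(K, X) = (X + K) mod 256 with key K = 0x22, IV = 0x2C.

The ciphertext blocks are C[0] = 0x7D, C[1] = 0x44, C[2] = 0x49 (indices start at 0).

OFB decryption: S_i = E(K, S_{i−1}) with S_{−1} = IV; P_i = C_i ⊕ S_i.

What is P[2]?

P[0]: S = E(K, 0x2C) = 0x4E; 0x7D ⊕ 0x4E = 0x33.
P[1]: S = E(K, 0x4E) = 0x70; 0x44 ⊕ 0x70 = 0x34.
P[2]: S = E(K, 0x70) = 0x92; 0x49 ⊕ 0x92 = 0xDB.

P[2] = 0xDB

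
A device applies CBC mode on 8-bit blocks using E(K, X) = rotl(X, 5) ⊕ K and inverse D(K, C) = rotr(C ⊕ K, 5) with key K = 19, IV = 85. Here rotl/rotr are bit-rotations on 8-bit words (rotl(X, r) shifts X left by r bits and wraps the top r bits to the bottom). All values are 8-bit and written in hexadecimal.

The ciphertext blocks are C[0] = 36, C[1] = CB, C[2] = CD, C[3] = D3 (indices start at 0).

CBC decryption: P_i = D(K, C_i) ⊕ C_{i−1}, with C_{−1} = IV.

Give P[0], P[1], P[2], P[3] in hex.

P[0] = FC, P[1] = A0, P[2] = 6D, P[3] = 9B

P[0]: D(K, 36) = 79; 79 ⊕ 85 = FC.
P[1]: D(K, CB) = 96; 96 ⊕ 36 = A0.
P[2]: D(K, CD) = A6; A6 ⊕ CB = 6D.
P[3]: D(K, D3) = 56; 56 ⊕ CD = 9B.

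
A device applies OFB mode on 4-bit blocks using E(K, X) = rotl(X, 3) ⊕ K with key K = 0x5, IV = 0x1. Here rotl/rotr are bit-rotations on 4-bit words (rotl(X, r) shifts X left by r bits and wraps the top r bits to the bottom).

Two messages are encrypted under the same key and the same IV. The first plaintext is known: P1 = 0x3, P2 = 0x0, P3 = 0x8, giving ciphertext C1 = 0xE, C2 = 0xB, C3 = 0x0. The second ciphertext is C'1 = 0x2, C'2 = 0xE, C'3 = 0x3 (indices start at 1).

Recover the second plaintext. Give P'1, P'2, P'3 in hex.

P'1 = 0xF, P'2 = 0x5, P'3 = 0xB

In OFB with a reused IV, both messages share the same keystream S_i, so C_i ⊕ C'_i = P_i ⊕ P'_i and thus P'_i = P_i ⊕ C_i ⊕ C'_i.
P'1: 0x3 ⊕ 0xE ⊕ 0x2 = 0xF.
P'2: 0x0 ⊕ 0xB ⊕ 0xE = 0x5.
P'3: 0x8 ⊕ 0x0 ⊕ 0x3 = 0xB.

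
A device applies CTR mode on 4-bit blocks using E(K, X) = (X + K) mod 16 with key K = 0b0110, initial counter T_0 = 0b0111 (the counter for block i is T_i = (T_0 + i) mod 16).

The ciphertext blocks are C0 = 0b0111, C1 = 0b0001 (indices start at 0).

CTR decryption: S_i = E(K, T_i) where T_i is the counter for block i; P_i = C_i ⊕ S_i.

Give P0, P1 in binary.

P0 = 0b1010, P1 = 0b1111

P0: T = 0b0111, S = E(K, T) = 0b1101; 0b0111 ⊕ 0b1101 = 0b1010.
P1: T = 0b1000, S = E(K, T) = 0b1110; 0b0001 ⊕ 0b1110 = 0b1111.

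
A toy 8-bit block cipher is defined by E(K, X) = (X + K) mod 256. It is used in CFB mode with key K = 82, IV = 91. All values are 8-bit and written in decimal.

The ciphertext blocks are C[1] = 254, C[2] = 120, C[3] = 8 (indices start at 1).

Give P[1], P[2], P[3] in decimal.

P[1] = 83, P[2] = 40, P[3] = 194

CFB decryption: P_i = C_i ⊕ E(K, C_{i−1}), with C_{0} = IV.
P[1]: E(K, 91) = 173; 254 ⊕ 173 = 83.
P[2]: E(K, 254) = 80; 120 ⊕ 80 = 40.
P[3]: E(K, 120) = 202; 8 ⊕ 202 = 194.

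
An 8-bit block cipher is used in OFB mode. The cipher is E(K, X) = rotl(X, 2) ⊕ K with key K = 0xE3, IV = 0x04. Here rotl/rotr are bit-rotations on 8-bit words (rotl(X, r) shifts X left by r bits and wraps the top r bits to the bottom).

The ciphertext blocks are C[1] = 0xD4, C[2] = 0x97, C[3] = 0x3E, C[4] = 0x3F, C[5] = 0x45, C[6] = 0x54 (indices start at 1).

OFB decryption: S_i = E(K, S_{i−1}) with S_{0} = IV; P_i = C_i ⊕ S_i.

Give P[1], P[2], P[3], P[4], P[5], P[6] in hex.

P[1] = 0x27, P[2] = 0xBB, P[3] = 0x6D, P[4] = 0x91, P[5] = 0x1C, P[6] = 0xD2

P[1]: S = E(K, 0x04) = 0xF3; 0xD4 ⊕ 0xF3 = 0x27.
P[2]: S = E(K, 0xF3) = 0x2C; 0x97 ⊕ 0x2C = 0xBB.
P[3]: S = E(K, 0x2C) = 0x53; 0x3E ⊕ 0x53 = 0x6D.
P[4]: S = E(K, 0x53) = 0xAE; 0x3F ⊕ 0xAE = 0x91.
P[5]: S = E(K, 0xAE) = 0x59; 0x45 ⊕ 0x59 = 0x1C.
P[6]: S = E(K, 0x59) = 0x86; 0x54 ⊕ 0x86 = 0xD2.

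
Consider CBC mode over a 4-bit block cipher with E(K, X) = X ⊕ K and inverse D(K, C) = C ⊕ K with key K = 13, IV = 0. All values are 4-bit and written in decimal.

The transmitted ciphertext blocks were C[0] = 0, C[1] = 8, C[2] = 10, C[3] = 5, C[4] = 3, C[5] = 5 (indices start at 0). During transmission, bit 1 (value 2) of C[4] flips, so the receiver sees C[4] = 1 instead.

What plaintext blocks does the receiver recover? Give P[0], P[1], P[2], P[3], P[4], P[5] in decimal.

P[0] = 13, P[1] = 5, P[2] = 15, P[3] = 2, P[4] = 9, P[5] = 9

CBC decryption: P_i = D(K, C_i) ⊕ C_{i−1}, with C_{−1} = IV.
Only C[4] changed, to 1. In CBC, a change in C_i garbles P_i and flips the same bit in P_{i+1}. Decrypting the received ciphertext:
P[0]: D(K, 0) = 13; 13 ⊕ 0 = 13.
P[1]: D(K, 8) = 5; 5 ⊕ 0 = 5.
P[2]: D(K, 10) = 7; 7 ⊕ 8 = 15.
P[3]: D(K, 5) = 8; 8 ⊕ 10 = 2.
P[4]: D(K, 1) = 12; 12 ⊕ 5 = 9.
P[5]: D(K, 5) = 8; 8 ⊕ 1 = 9.
Blocks that differ from the original plaintext: P[4], P[5].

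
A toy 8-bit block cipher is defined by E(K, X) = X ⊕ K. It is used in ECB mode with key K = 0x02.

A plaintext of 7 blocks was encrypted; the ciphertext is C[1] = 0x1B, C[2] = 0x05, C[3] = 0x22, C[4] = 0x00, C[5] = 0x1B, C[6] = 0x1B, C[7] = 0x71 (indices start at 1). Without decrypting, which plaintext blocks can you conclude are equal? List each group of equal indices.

P[1] = P[5] = P[6]

ECB encrypts each block independently with the same key, so equal ciphertext blocks imply equal plaintext blocks.
C[1] = C[5] = C[6] = 0x1B, so P[1] = P[5] = P[6].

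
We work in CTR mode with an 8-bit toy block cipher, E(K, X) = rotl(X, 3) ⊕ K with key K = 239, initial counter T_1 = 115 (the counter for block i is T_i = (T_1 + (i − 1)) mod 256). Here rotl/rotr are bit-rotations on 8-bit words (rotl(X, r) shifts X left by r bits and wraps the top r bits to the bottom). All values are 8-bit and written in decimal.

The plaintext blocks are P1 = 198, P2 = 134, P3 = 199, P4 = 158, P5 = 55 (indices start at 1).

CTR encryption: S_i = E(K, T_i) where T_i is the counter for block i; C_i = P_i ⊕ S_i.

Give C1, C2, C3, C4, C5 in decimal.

C1 = 178, C2 = 202, C3 = 131, C4 = 194, C5 = 99

C1: T = 115, S = E(K, T) = 116; 198 ⊕ 116 = 178.
C2: T = 116, S = E(K, T) = 76; 134 ⊕ 76 = 202.
C3: T = 117, S = E(K, T) = 68; 199 ⊕ 68 = 131.
C4: T = 118, S = E(K, T) = 92; 158 ⊕ 92 = 194.
C5: T = 119, S = E(K, T) = 84; 55 ⊕ 84 = 99.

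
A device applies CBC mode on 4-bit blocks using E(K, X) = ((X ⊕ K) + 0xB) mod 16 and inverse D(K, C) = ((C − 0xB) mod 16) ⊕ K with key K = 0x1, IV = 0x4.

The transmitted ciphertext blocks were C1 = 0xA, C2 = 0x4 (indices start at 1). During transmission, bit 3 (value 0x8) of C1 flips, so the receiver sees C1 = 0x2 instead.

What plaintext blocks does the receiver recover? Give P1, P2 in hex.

P1 = 0x2, P2 = 0xA

CBC decryption: P_i = D(K, C_i) ⊕ C_{i−1}, with C_{0} = IV.
Only C1 changed, to 0x2. In CBC, a change in C_i garbles P_i and flips the same bit in P_{i+1}. Decrypting the received ciphertext:
P1: D(K, 0x2) = 0x6; 0x6 ⊕ 0x4 = 0x2.
P2: D(K, 0x4) = 0x8; 0x8 ⊕ 0x2 = 0xA.
Blocks that differ from the original plaintext: P1, P2.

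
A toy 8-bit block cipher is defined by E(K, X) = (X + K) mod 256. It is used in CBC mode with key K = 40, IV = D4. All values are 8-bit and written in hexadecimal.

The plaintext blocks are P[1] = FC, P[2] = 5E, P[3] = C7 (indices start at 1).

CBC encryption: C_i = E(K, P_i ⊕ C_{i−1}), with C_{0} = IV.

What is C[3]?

C[3] = F1

C[1]: P[1] ⊕ D4 = 28; E(K, 28) = 68.
C[2]: P[2] ⊕ 68 = 36; E(K, 36) = 76.
C[3]: P[3] ⊕ 76 = B1; E(K, B1) = F1.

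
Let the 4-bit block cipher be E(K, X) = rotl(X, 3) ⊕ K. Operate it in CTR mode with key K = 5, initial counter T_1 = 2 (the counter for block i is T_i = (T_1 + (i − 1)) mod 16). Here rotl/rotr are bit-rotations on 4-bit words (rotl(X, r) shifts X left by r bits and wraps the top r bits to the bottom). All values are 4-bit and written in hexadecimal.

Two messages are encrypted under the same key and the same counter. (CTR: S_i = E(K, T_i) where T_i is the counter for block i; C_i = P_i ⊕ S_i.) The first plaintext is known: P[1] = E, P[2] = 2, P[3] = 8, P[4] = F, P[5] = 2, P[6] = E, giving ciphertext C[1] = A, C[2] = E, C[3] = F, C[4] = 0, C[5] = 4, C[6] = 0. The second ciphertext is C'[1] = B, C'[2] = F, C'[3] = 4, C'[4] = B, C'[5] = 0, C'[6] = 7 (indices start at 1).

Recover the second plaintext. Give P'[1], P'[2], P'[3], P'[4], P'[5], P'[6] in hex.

P'[1] = F, P'[2] = 3, P'[3] = 3, P'[4] = 4, P'[5] = 6, P'[6] = 9

In CTR with a reused counter, both messages share the same keystream S_i, so C_i ⊕ C'_i = P_i ⊕ P'_i and thus P'_i = P_i ⊕ C_i ⊕ C'_i.
P'[1]: E ⊕ A ⊕ B = F.
P'[2]: 2 ⊕ E ⊕ F = 3.
P'[3]: 8 ⊕ F ⊕ 4 = 3.
P'[4]: F ⊕ 0 ⊕ B = 4.
P'[5]: 2 ⊕ 4 ⊕ 0 = 6.
P'[6]: E ⊕ 0 ⊕ 7 = 9.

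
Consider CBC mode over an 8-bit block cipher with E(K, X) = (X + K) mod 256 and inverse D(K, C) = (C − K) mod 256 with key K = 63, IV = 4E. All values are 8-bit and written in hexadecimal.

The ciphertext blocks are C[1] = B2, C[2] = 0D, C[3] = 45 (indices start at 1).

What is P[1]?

CBC decryption: P_i = D(K, C_i) ⊕ C_{i−1}, with C_{0} = IV.
P[1]: D(K, B2) = 4F; 4F ⊕ 4E = 01.

P[1] = 01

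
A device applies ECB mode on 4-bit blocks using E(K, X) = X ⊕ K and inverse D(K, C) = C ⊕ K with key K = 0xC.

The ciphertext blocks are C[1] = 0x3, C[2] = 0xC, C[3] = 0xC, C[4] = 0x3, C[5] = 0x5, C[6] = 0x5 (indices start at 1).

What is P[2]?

P[2] = 0x0

ECB decryption: P_i = D(K, C_i).
P[2]: D(K, 0xC) = 0x0.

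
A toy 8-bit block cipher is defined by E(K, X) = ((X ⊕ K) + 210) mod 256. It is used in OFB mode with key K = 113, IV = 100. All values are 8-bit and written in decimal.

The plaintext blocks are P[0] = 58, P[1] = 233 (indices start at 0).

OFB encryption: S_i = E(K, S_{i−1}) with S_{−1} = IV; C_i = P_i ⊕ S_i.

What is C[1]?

C[0]: S = E(K, 100) = 231; 58 ⊕ 231 = 221.
C[1]: S = E(K, 231) = 104; 233 ⊕ 104 = 129.

C[1] = 129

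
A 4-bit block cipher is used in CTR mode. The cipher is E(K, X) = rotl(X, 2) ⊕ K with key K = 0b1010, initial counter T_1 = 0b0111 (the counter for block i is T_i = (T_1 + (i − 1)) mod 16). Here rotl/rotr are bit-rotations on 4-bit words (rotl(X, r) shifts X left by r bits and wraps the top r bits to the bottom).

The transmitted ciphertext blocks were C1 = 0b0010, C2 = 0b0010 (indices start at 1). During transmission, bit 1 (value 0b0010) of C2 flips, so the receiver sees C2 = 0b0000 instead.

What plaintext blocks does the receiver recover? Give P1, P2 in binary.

P1 = 0b0101, P2 = 0b1000

CTR decryption: S_i = E(K, T_i) where T_i is the counter for block i; P_i = C_i ⊕ S_i.
Only C2 changed, to 0b0000. In CTR, a change in C_i flips the same bit in P_i only; the keystream is unaffected. Decrypting the received ciphertext:
P1: T = 0b0111, S = E(K, T) = 0b0111; 0b0010 ⊕ 0b0111 = 0b0101.
P2: T = 0b1000, S = E(K, T) = 0b1000; 0b0000 ⊕ 0b1000 = 0b1000.
Blocks that differ from the original plaintext: P2.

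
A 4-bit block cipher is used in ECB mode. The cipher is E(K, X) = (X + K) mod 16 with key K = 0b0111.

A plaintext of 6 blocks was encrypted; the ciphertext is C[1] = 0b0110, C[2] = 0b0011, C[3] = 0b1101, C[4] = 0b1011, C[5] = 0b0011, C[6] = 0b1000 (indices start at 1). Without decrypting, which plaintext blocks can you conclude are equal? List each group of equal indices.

ECB encrypts each block independently with the same key, so equal ciphertext blocks imply equal plaintext blocks.
C[2] = C[5] = 0b0011, so P[2] = P[5].

P[2] = P[5]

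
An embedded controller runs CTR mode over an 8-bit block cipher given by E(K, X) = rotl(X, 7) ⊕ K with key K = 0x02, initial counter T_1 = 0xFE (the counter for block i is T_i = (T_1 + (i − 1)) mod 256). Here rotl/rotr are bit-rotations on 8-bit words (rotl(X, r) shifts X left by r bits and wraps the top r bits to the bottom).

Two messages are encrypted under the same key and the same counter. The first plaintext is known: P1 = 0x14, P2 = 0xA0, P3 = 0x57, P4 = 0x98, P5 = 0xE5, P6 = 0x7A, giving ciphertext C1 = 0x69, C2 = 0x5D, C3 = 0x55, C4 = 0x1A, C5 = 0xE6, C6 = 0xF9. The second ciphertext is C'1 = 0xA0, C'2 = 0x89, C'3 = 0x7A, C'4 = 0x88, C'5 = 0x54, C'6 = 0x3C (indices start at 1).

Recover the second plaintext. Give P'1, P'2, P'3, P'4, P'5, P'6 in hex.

P'1 = 0xDD, P'2 = 0x74, P'3 = 0x78, P'4 = 0x0A, P'5 = 0x57, P'6 = 0xBF

In CTR with a reused counter, both messages share the same keystream S_i, so C_i ⊕ C'_i = P_i ⊕ P'_i and thus P'_i = P_i ⊕ C_i ⊕ C'_i.
P'1: 0x14 ⊕ 0x69 ⊕ 0xA0 = 0xDD.
P'2: 0xA0 ⊕ 0x5D ⊕ 0x89 = 0x74.
P'3: 0x57 ⊕ 0x55 ⊕ 0x7A = 0x78.
P'4: 0x98 ⊕ 0x1A ⊕ 0x88 = 0x0A.
P'5: 0xE5 ⊕ 0xE6 ⊕ 0x54 = 0x57.
P'6: 0x7A ⊕ 0xF9 ⊕ 0x3C = 0xBF.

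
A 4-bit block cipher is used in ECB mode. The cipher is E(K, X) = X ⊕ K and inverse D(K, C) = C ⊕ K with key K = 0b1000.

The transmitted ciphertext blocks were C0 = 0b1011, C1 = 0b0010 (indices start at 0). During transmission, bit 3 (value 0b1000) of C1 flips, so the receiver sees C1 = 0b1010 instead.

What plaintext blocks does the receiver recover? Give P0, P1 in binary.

ECB decryption: P_i = D(K, C_i).
Only C1 changed, to 0b1010. In ECB, a change in C_i affects only P_i. Decrypting the received ciphertext:
P0: D(K, 0b1011) = 0b0011.
P1: D(K, 0b1010) = 0b0010.
Blocks that differ from the original plaintext: P1.

P0 = 0b0011, P1 = 0b0010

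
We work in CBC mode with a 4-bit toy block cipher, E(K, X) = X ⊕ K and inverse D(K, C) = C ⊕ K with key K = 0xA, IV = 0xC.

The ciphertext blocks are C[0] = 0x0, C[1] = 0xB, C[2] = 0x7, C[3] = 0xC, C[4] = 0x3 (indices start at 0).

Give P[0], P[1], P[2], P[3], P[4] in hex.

CBC decryption: P_i = D(K, C_i) ⊕ C_{i−1}, with C_{−1} = IV.
P[0]: D(K, 0x0) = 0xA; 0xA ⊕ 0xC = 0x6.
P[1]: D(K, 0xB) = 0x1; 0x1 ⊕ 0x0 = 0x1.
P[2]: D(K, 0x7) = 0xD; 0xD ⊕ 0xB = 0x6.
P[3]: D(K, 0xC) = 0x6; 0x6 ⊕ 0x7 = 0x1.
P[4]: D(K, 0x3) = 0x9; 0x9 ⊕ 0xC = 0x5.

P[0] = 0x6, P[1] = 0x1, P[2] = 0x6, P[3] = 0x1, P[4] = 0x5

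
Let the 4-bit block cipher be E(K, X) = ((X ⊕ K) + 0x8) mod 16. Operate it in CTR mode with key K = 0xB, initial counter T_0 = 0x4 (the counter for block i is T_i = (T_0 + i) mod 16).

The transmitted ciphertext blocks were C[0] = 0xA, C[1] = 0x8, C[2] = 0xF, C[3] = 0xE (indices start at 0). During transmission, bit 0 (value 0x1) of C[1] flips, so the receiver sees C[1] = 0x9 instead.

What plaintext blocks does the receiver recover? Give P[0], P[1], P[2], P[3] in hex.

P[0] = 0xD, P[1] = 0xF, P[2] = 0xA, P[3] = 0xA

CTR decryption: S_i = E(K, T_i) where T_i is the counter for block i; P_i = C_i ⊕ S_i.
Only C[1] changed, to 0x9. In CTR, a change in C_i flips the same bit in P_i only; the keystream is unaffected. Decrypting the received ciphertext:
P[0]: T = 0x4, S = E(K, T) = 0x7; 0xA ⊕ 0x7 = 0xD.
P[1]: T = 0x5, S = E(K, T) = 0x6; 0x9 ⊕ 0x6 = 0xF.
P[2]: T = 0x6, S = E(K, T) = 0x5; 0xF ⊕ 0x5 = 0xA.
P[3]: T = 0x7, S = E(K, T) = 0x4; 0xE ⊕ 0x4 = 0xA.
Blocks that differ from the original plaintext: P[1].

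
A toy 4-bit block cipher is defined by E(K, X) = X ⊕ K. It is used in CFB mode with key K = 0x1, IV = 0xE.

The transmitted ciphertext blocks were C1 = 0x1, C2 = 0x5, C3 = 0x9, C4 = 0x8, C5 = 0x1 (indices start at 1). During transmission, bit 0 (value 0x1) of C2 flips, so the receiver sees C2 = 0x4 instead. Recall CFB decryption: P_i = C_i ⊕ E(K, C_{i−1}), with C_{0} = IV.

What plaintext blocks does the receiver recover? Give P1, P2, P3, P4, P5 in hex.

P1 = 0xE, P2 = 0x4, P3 = 0xC, P4 = 0x0, P5 = 0x8

Only C2 changed, to 0x4. In CFB, a change in C_i flips the same bit in P_i and garbles P_{i+1}. Decrypting the received ciphertext:
P1: E(K, 0xE) = 0xF; 0x1 ⊕ 0xF = 0xE.
P2: E(K, 0x1) = 0x0; 0x4 ⊕ 0x0 = 0x4.
P3: E(K, 0x4) = 0x5; 0x9 ⊕ 0x5 = 0xC.
P4: E(K, 0x9) = 0x8; 0x8 ⊕ 0x8 = 0x0.
P5: E(K, 0x8) = 0x9; 0x1 ⊕ 0x9 = 0x8.
Blocks that differ from the original plaintext: P2, P3.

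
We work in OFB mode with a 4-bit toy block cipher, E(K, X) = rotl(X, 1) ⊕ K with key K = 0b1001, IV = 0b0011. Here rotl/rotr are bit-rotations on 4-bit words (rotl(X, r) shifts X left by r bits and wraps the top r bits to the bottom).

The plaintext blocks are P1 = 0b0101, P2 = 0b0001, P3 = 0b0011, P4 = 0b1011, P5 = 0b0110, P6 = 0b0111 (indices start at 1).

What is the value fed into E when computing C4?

0b0101

OFB encryption: S_i = E(K, S_{i−1}) with S_{0} = IV; C_i = P_i ⊕ S_i.
C1: S = E(K, 0b0011) = 0b1111; 0b0101 ⊕ 0b1111 = 0b1010.
C2: S = E(K, 0b1111) = 0b0110; 0b0001 ⊕ 0b0110 = 0b0111.
C3: S = E(K, 0b0110) = 0b0101; 0b0011 ⊕ 0b0101 = 0b0110.
C4: S = E(K, 0b0101) = 0b0011; 0b1011 ⊕ 0b0011 = 0b1000.
So the input to E for block 4 is 0b0101.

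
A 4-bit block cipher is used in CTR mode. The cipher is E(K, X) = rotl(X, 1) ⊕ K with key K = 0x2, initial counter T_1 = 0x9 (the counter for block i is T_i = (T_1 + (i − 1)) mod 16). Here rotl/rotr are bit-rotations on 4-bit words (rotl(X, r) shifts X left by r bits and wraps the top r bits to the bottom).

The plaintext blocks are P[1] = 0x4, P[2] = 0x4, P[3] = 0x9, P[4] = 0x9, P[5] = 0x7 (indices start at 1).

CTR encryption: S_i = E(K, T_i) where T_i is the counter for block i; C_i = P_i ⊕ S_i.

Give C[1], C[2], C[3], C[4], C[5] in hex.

C[1] = 0x5, C[2] = 0x3, C[3] = 0xC, C[4] = 0x2, C[5] = 0xE

C[1]: T = 0x9, S = E(K, T) = 0x1; 0x4 ⊕ 0x1 = 0x5.
C[2]: T = 0xA, S = E(K, T) = 0x7; 0x4 ⊕ 0x7 = 0x3.
C[3]: T = 0xB, S = E(K, T) = 0x5; 0x9 ⊕ 0x5 = 0xC.
C[4]: T = 0xC, S = E(K, T) = 0xB; 0x9 ⊕ 0xB = 0x2.
C[5]: T = 0xD, S = E(K, T) = 0x9; 0x7 ⊕ 0x9 = 0xE.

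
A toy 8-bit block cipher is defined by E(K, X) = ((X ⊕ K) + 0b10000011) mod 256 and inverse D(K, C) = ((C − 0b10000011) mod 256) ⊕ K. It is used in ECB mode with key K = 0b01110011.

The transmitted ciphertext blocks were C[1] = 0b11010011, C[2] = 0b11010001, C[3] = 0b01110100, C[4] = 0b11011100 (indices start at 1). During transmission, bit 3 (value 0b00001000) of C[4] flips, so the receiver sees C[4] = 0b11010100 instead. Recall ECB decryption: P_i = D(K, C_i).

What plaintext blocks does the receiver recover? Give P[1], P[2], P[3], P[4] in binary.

P[1] = 0b00100011, P[2] = 0b00111101, P[3] = 0b10000010, P[4] = 0b00100010

Only C[4] changed, to 0b11010100. In ECB, a change in C_i affects only P_i. Decrypting the received ciphertext:
P[1]: D(K, 0b11010011) = 0b00100011.
P[2]: D(K, 0b11010001) = 0b00111101.
P[3]: D(K, 0b01110100) = 0b10000010.
P[4]: D(K, 0b11010100) = 0b00100010.
Blocks that differ from the original plaintext: P[4].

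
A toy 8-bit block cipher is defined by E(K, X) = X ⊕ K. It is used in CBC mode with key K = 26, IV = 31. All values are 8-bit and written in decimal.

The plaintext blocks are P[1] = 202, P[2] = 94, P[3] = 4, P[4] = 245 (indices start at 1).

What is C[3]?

C[3] = 149

CBC encryption: C_i = E(K, P_i ⊕ C_{i−1}), with C_{0} = IV.
C[1]: P[1] ⊕ 31 = 213; E(K, 213) = 207.
C[2]: P[2] ⊕ 207 = 145; E(K, 145) = 139.
C[3]: P[3] ⊕ 139 = 143; E(K, 143) = 149.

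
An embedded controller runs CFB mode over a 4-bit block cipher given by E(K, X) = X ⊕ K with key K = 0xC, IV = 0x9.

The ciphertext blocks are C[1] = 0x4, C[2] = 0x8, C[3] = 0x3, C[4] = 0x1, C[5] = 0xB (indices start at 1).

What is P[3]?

P[3] = 0x7

CFB decryption: P_i = C_i ⊕ E(K, C_{i−1}), with C_{0} = IV.
P[3]: E(K, 0x8) = 0x4; 0x3 ⊕ 0x4 = 0x7.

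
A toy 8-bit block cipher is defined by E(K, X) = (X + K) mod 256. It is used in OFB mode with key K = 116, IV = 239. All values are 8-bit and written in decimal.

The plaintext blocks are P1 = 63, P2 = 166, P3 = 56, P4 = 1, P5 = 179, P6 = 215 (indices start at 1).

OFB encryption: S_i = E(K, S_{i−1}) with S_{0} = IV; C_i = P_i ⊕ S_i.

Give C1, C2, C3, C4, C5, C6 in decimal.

C1: S = E(K, 239) = 99; 63 ⊕ 99 = 92.
C2: S = E(K, 99) = 215; 166 ⊕ 215 = 113.
C3: S = E(K, 215) = 75; 56 ⊕ 75 = 115.
C4: S = E(K, 75) = 191; 1 ⊕ 191 = 190.
C5: S = E(K, 191) = 51; 179 ⊕ 51 = 128.
C6: S = E(K, 51) = 167; 215 ⊕ 167 = 112.

C1 = 92, C2 = 113, C3 = 115, C4 = 190, C5 = 128, C6 = 112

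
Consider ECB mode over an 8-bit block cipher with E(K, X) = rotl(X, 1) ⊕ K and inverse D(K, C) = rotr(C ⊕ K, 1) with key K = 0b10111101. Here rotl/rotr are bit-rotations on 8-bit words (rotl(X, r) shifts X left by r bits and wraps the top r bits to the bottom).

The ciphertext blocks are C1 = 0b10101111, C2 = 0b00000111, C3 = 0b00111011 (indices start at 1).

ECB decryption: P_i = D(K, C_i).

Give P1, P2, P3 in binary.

P1 = 0b00001001, P2 = 0b01011101, P3 = 0b01000011

P1: D(K, 0b10101111) = 0b00001001.
P2: D(K, 0b00000111) = 0b01011101.
P3: D(K, 0b00111011) = 0b01000011.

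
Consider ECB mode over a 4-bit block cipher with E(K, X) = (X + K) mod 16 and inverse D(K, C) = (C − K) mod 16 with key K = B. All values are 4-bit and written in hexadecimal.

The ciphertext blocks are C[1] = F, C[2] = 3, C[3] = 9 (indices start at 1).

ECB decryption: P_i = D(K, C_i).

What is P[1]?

P[1] = 4

P[1]: D(K, F) = 4.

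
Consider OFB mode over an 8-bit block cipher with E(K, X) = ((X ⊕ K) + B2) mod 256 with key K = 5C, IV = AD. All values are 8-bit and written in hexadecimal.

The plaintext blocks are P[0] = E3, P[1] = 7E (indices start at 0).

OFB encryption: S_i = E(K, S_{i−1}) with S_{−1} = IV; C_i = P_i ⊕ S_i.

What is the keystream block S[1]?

C[0]: S = E(K, AD) = A3; E3 ⊕ A3 = 40.
C[1]: S = E(K, A3) = B1; 7E ⊕ B1 = CF.
So S[1] = B1.

B1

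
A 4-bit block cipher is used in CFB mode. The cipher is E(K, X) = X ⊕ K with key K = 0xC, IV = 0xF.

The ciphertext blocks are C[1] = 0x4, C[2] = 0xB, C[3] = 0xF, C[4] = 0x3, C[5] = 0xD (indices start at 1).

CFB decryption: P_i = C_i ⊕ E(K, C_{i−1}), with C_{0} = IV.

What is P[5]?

P[5] = 0x2

P[5]: E(K, 0x3) = 0xF; 0xD ⊕ 0xF = 0x2.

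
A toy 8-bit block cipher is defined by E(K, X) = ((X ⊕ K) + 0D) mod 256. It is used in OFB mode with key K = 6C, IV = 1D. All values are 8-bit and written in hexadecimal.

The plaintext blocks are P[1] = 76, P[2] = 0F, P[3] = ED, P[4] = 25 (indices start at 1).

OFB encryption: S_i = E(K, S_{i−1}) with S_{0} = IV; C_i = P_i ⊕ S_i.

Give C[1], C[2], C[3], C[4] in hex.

C[1]: S = E(K, 1D) = 7E; 76 ⊕ 7E = 08.
C[2]: S = E(K, 7E) = 1F; 0F ⊕ 1F = 10.
C[3]: S = E(K, 1F) = 80; ED ⊕ 80 = 6D.
C[4]: S = E(K, 80) = F9; 25 ⊕ F9 = DC.

C[1] = 08, C[2] = 10, C[3] = 6D, C[4] = DC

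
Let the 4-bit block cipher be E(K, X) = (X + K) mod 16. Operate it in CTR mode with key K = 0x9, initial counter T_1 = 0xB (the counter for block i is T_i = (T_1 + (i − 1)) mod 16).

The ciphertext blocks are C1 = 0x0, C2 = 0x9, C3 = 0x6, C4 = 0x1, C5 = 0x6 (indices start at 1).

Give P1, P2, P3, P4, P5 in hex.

P1 = 0x4, P2 = 0xC, P3 = 0x0, P4 = 0x6, P5 = 0xE

CTR decryption: S_i = E(K, T_i) where T_i is the counter for block i; P_i = C_i ⊕ S_i.
P1: T = 0xB, S = E(K, T) = 0x4; 0x0 ⊕ 0x4 = 0x4.
P2: T = 0xC, S = E(K, T) = 0x5; 0x9 ⊕ 0x5 = 0xC.
P3: T = 0xD, S = E(K, T) = 0x6; 0x6 ⊕ 0x6 = 0x0.
P4: T = 0xE, S = E(K, T) = 0x7; 0x1 ⊕ 0x7 = 0x6.
P5: T = 0xF, S = E(K, T) = 0x8; 0x6 ⊕ 0x8 = 0xE.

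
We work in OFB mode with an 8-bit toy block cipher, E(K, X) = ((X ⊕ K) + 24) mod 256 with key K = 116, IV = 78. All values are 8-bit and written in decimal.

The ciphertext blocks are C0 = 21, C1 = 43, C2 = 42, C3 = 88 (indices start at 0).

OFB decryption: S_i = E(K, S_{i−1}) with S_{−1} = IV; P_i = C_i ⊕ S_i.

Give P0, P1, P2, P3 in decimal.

P0 = 71, P1 = 21, P2 = 72, P3 = 118

P0: S = E(K, 78) = 82; 21 ⊕ 82 = 71.
P1: S = E(K, 82) = 62; 43 ⊕ 62 = 21.
P2: S = E(K, 62) = 98; 42 ⊕ 98 = 72.
P3: S = E(K, 98) = 46; 88 ⊕ 46 = 118.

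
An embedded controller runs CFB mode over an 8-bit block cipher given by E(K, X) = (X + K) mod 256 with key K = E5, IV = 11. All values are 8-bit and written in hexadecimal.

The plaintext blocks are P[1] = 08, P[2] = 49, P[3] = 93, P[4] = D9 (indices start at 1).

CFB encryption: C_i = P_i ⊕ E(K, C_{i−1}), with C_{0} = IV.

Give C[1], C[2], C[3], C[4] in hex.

C[1] = FE, C[2] = AA, C[3] = 1C, C[4] = D8

C[1]: E(K, 11) = F6; 08 ⊕ F6 = FE.
C[2]: E(K, FE) = E3; 49 ⊕ E3 = AA.
C[3]: E(K, AA) = 8F; 93 ⊕ 8F = 1C.
C[4]: E(K, 1C) = 01; D9 ⊕ 01 = D8.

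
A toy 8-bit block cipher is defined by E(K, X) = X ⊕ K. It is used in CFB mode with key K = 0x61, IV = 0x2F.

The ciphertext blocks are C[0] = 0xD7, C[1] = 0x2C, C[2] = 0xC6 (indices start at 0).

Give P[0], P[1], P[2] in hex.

P[0] = 0x99, P[1] = 0x9A, P[2] = 0x8B

CFB decryption: P_i = C_i ⊕ E(K, C_{i−1}), with C_{−1} = IV.
P[0]: E(K, 0x2F) = 0x4E; 0xD7 ⊕ 0x4E = 0x99.
P[1]: E(K, 0xD7) = 0xB6; 0x2C ⊕ 0xB6 = 0x9A.
P[2]: E(K, 0x2C) = 0x4D; 0xC6 ⊕ 0x4D = 0x8B.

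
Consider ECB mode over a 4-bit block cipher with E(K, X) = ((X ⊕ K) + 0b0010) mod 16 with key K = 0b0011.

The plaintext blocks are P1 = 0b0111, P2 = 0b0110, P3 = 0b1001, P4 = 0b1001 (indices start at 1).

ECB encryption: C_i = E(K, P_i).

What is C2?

C2 = 0b0111

C2: E(K, 0b0110) = 0b0111.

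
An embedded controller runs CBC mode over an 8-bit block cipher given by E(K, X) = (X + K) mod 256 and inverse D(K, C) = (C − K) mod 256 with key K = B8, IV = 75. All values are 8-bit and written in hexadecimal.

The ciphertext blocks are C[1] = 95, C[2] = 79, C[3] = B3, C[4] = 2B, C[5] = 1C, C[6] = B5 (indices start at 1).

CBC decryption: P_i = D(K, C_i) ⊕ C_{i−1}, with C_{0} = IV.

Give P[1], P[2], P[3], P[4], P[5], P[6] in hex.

P[1] = A8, P[2] = 54, P[3] = 82, P[4] = C0, P[5] = 4F, P[6] = E1

P[1]: D(K, 95) = DD; DD ⊕ 75 = A8.
P[2]: D(K, 79) = C1; C1 ⊕ 95 = 54.
P[3]: D(K, B3) = FB; FB ⊕ 79 = 82.
P[4]: D(K, 2B) = 73; 73 ⊕ B3 = C0.
P[5]: D(K, 1C) = 64; 64 ⊕ 2B = 4F.
P[6]: D(K, B5) = FD; FD ⊕ 1C = E1.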